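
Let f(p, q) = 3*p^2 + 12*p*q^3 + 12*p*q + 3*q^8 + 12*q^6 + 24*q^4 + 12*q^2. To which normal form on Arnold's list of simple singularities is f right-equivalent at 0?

A_{7}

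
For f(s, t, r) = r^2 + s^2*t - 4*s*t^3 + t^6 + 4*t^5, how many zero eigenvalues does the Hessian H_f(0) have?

The Hessian at 0 is [[0, 0, 0], [0, 0, 0], [0, 0, 2]] of rank 1; hence corank 2.

2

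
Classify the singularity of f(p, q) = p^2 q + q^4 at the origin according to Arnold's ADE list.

The Hessian of f at 0 is [[0, 0], [0, 0]] with rank 0, so corank 2. A Groebner basis of the Jacobian ideal J(f) in C{p,q} is {p^3, p^2/4 + q^3, p*q}; counting standard monomials gives mu = 5. Corank 2; j^3 = p^2*q has shape L^2 M (L != M), so D-series; mu = 5 gives D_5.

D_{5}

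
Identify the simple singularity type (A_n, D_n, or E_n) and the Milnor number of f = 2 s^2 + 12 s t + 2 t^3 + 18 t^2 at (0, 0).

The Hessian of f at 0 is [[4, 12], [12, 36]] with rank 1, so corank 1. A Groebner basis of the Jacobian ideal J(f) in C{s,t} is {t^2, s + 3*t}; counting standard monomials gives mu = 2. Corank 1: A-series; mu = 2 gives A_2.

Type A_{2}, Milnor number mu = 2.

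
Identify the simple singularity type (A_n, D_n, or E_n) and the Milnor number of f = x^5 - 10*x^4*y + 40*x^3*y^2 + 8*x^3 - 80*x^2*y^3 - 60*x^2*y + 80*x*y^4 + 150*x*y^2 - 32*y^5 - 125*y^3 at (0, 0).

Type E_{8}, Milnor number mu = 8.

The Hessian of f at 0 is [[0, 0], [0, 0]] with rank 0, so corank 2. A Groebner basis of the Jacobian ideal J(f) in C{x,y} is {y^5, x*y^3 - 19*y^4/8, x^2 - 5*x*y + 25*y^2/4}; counting standard monomials gives mu = 8. Corank 2; j^3 = (2*x - 5*y)^3 is a perfect cube, so E-series; the 5-jet and mu = 8 give E_8.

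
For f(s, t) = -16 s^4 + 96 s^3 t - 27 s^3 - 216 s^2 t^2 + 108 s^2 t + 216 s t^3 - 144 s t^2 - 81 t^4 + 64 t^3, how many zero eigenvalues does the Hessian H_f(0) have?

The Hessian at 0 is [[0, 0], [0, 0]] of rank 0; hence corank 2.

2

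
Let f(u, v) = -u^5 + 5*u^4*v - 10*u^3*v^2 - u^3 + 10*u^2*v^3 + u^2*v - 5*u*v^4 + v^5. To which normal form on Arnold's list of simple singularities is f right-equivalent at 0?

D6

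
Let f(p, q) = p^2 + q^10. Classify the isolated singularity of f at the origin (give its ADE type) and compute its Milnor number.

Type A9, Milnor number mu = 9.

The Hessian of f at 0 has rank 1. Corank 1: A-series; mu = 9 gives A_9.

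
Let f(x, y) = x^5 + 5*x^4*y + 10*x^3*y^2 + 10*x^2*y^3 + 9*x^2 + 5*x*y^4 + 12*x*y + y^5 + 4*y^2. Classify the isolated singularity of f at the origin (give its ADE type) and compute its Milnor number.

Type A_4, Milnor number mu = 4.

The Hessian of f at 0 is [[18, 12], [12, 8]] with rank 1, so corank 1. A Groebner basis of the Jacobian ideal J(f) in C{x,y} is {y^4, x + 2*y/3}; counting standard monomials gives mu = 4. Corank 1: A-series; mu = 4 gives A_4.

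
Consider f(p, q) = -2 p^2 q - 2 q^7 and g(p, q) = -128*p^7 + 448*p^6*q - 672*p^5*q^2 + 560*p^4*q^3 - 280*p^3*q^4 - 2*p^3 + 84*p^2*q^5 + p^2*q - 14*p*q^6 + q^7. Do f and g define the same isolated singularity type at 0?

The Hessian of f at 0 has rank 0. Corank 2; j^3 = -2*p^2*q has shape L^2 M (L != M), so D-series; mu = 8 gives D_8. The Hessian of g at 0 has rank 0. Corank 2; j^3 = -p^2*(2*p - q) has shape L^2 M (L != M), so D-series; mu = 8 gives D_8. Both have type D_8, hence right-equivalent.

Yes.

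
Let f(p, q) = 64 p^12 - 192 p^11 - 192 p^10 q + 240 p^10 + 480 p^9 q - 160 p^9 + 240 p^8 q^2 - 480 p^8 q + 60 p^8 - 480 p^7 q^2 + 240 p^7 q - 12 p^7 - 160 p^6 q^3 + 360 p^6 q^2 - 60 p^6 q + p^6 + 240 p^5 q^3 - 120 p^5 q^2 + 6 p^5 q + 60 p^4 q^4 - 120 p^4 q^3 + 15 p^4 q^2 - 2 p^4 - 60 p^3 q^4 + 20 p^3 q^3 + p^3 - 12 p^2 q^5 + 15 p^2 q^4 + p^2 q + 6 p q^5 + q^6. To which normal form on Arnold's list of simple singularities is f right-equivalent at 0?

The Hessian of f at 0 has rank 0. Corank 2; j^3 = p^2*(p + q) has shape L^2 M (L != M), so D-series; mu = 7 gives D_7.

D7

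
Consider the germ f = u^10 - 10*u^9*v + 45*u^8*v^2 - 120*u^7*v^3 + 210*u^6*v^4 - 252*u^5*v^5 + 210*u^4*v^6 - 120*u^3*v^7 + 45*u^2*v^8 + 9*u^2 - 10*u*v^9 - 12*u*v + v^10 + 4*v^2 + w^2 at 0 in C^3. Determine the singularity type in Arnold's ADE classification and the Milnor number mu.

Type A_{9}, Milnor number mu = 9.

The Hessian of f at 0 has rank 2. Corank 1: A-series; mu = 9 gives A_9.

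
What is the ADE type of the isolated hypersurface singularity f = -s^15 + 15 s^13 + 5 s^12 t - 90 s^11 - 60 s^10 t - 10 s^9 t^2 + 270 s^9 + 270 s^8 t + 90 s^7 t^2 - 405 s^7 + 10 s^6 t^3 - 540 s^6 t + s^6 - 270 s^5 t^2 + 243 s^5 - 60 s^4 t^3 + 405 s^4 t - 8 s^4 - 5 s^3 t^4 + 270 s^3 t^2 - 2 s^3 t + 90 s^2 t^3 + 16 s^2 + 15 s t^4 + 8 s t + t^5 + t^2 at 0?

A_{4}

The Hessian of f at 0 has rank 1. Corank 1: A-series; mu = 4 gives A_4.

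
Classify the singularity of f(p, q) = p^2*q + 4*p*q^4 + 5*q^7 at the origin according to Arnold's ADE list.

The Hessian of f at 0 is [[0, 0], [0, 0]] with rank 0, so corank 2. A Groebner basis of the Jacobian ideal J(f) in C{p,q} is {-2*p^2/3 + p*q^3, p*q/2 + q^4, p^3, p^2*q}; counting standard monomials gives mu = 8. Corank 2; j^3 = p^2*q has shape L^2 M (L != M), so D-series; mu = 8 gives D_8.

D8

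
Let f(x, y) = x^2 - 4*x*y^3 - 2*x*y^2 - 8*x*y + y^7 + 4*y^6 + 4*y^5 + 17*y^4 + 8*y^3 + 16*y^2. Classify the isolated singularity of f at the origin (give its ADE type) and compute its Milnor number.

Type A_{6}, Milnor number mu = 6.

The Hessian of f at 0 is [[2, -8], [-8, 32]] with rank 1, so corank 1. A Groebner basis of the Jacobian ideal J(f) in C{x,y} is {x^3 - 27*x^2 + 411*x*y/2 - 107*x/4 - 1453*y^2/4 + 107*y, x^2*y - 17*x^2/4 + 257*x*y/8 - 113*x/16 - 855*y^2/16 + 113*y/4, -x^2/2 + x*y^2 + 15*x*y/4 - 15*x/8 - 41*y^2/8 + 15*y/2, -x/2 + y^3 + y^2/2 + 2*y}; counting standard monomials gives mu = 6. Corank 1: A-series; mu = 6 gives A_6.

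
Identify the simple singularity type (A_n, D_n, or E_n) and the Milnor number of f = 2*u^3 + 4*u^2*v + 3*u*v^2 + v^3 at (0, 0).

The Hessian of f at 0 has rank 0. Corank 2; j^3 = (u + v)*(2*u^2 + 2*u*v + v^2) splits into three distinct lines over C (the quadratic factor has nonzero discriminant), so D_4.

Type D_{4}, Milnor number mu = 4.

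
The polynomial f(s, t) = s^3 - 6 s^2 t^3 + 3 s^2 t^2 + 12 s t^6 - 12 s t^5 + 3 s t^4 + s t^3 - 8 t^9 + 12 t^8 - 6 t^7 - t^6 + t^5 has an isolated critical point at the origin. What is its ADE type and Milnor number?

Type E_{7}, Milnor number mu = 7.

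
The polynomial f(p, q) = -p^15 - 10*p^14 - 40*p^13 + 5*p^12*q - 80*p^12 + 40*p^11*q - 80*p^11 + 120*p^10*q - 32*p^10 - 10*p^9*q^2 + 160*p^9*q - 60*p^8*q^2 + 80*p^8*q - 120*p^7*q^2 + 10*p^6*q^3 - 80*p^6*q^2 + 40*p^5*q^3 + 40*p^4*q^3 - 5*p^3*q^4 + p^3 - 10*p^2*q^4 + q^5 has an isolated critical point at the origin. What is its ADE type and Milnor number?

Type E_8, Milnor number mu = 8.

The Hessian of f at 0 is [[0, 0], [0, 0]] with rank 0, so corank 2. A Groebner basis of the Jacobian ideal J(f) in C{p,q} is {q^4, p^2}; counting standard monomials gives mu = 8. Corank 2; j^3 = p^3 is a perfect cube, so E-series; the 5-jet and mu = 8 give E_8.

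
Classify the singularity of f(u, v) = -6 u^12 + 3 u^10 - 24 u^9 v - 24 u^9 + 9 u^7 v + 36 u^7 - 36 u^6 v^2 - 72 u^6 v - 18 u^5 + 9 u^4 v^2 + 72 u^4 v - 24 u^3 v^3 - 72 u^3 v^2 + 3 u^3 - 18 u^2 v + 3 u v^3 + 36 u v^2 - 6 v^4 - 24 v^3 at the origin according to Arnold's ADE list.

The Hessian of f at 0 has rank 0. Corank 2; j^3 = 3*(u - 2*v)^3 is a perfect cube, so E-series; the 4-jet and mu = 7 give E_7.

E_7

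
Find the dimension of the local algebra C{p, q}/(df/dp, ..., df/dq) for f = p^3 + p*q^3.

7

The Hessian of f at 0 is [[0, 0], [0, 0]] with rank 0, so corank 2. A Groebner basis of the Jacobian ideal J(f) in C{p,q} is {p^3, p*q^2, 3*p^2 + q^3}; counting standard monomials gives mu = 7. Corank 2; j^3 = p^3 is a perfect cube, so E-series; the 4-jet and mu = 7 give E_7.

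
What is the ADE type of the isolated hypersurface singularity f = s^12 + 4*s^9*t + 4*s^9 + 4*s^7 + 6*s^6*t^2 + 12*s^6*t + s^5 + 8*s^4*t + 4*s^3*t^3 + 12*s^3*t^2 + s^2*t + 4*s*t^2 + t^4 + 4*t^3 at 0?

The Hessian of f at 0 is [[0, 0], [0, 0]] with rank 0, so corank 2. A Groebner basis of the Jacobian ideal J(f) in C{s,t} is {s^3 - 2*s^2 + 8*t^2, s^2/4 + t^3 - t^2, s*t + 2*t^2}; counting standard monomials gives mu = 5. Corank 2; j^3 = t*(s + 2*t)^2 has shape L^2 M (L != M), so D-series; mu = 5 gives D_5.

D5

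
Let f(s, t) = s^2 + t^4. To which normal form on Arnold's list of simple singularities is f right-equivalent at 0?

The Hessian of f at 0 has rank 1. Corank 1: A-series; mu = 3 gives A_3.

A3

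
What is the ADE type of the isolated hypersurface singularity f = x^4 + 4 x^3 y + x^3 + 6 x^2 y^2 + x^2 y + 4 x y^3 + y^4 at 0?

D5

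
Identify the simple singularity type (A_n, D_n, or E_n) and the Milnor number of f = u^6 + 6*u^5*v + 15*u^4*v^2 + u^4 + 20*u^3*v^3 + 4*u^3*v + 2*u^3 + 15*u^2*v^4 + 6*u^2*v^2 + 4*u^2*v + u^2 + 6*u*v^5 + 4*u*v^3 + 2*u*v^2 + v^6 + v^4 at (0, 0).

Type A5, Milnor number mu = 5.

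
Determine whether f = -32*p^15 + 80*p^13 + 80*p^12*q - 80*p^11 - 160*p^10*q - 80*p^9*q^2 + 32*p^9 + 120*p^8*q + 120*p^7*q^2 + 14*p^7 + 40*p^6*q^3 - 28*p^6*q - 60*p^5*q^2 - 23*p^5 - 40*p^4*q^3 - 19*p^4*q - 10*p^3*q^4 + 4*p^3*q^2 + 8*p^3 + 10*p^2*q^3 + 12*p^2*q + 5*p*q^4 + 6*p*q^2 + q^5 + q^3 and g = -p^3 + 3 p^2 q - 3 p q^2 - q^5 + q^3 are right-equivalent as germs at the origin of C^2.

Yes.

The Hessian of f at 0 is [[0, 0], [0, 0]] with rank 0, so corank 2. A Groebner basis of the Jacobian ideal J(f) in C{p,q} is {20*p^2 + p*q^3 + 20*p*q + 5*q^2, -32*p^2 - 32*p*q + q^4 - 8*q^2, p^3 - 3*p*q^2/4 - q^3/4, p^2*q + p*q^2 + q^3/4}; counting standard monomials gives mu = 8. Corank 2; j^3 = (2*p + q)^3 is a perfect cube, so E-series; the 5-jet and mu = 8 give E_8. The Hessian of g at 0 is [[0, 0], [0, 0]] with rank 0, so corank 2. A Groebner basis of the Jacobian ideal J(g) in C{p,q} is {q^4, p^2 - 2*p*q + q^2}; counting standard monomials gives mu = 8. Corank 2; j^3 = -(p - q)^3 is a perfect cube, so E-series; the 5-jet and mu = 8 give E_8. Both have type E_8, hence right-equivalent.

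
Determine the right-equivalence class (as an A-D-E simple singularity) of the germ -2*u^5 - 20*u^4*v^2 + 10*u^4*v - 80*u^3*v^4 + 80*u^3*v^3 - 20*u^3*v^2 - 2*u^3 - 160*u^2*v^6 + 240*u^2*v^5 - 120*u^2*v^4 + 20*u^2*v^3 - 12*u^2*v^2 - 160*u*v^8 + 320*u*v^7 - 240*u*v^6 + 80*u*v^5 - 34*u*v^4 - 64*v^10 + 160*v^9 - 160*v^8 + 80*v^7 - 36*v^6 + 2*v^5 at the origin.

E_{8}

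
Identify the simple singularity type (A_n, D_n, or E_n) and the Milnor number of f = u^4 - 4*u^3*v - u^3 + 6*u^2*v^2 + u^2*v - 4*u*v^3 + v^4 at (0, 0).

Type D_{5}, Milnor number mu = 5.

The Hessian of f at 0 is [[0, 0], [0, 0]] with rank 0, so corank 2. A Groebner basis of the Jacobian ideal J(f) in C{u,v} is {u*v^2, u*v/4 + v^3, u^2 - u*v}; counting standard monomials gives mu = 5. Corank 2; j^3 = -u^2*(u - v) has shape L^2 M (L != M), so D-series; mu = 5 gives D_5.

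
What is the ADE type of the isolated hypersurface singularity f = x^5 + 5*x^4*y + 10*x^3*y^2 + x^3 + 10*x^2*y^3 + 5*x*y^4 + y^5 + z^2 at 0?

E_8

The Hessian of f at 0 has rank 1. Corank 2; j^3 = x^3 is a perfect cube, so E-series; the 5-jet and mu = 8 give E_8.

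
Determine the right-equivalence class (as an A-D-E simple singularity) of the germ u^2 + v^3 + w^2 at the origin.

The Hessian of f at 0 has rank 2. Corank 1: A-series; mu = 2 gives A_2.

A2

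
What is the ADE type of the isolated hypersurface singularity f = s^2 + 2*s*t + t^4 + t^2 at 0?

The Hessian of f at 0 has rank 1. Corank 1: A-series; mu = 3 gives A_3.

A_{3}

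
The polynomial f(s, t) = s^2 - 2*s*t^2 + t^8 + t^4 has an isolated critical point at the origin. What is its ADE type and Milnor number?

The Hessian of f at 0 has rank 1. Corank 1: A-series; mu = 7 gives A_7.

Type A7, Milnor number mu = 7.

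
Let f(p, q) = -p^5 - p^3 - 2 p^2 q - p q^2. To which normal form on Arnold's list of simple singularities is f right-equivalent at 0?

D6

The Hessian of f at 0 has rank 0. Corank 2; j^3 = -p*(p + q)^2 has shape L^2 M (L != M), so D-series; mu = 6 gives D_6.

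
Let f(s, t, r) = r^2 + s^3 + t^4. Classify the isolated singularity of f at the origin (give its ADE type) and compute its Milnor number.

The Hessian of f at 0 is [[0, 0, 0], [0, 0, 0], [0, 0, 2]] with rank 1, so corank 2. A Groebner basis of the Jacobian ideal J(f) in C{s,t,r} is {t^3, s^2, r}; counting standard monomials gives mu = 6. Corank 2; j^3 = s^3 is a perfect cube, so E-series; the 4-jet and mu = 6 give E_6.

Type E_6, Milnor number mu = 6.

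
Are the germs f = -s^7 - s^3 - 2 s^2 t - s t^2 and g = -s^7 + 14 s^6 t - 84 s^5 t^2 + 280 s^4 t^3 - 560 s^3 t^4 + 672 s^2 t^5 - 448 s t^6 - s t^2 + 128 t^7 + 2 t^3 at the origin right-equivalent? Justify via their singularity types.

Yes.

The Hessian of f at 0 has rank 0. Corank 2; j^3 = -s*(s + t)^2 has shape L^2 M (L != M), so D-series; mu = 8 gives D_8. The Hessian of g at 0 has rank 0. Corank 2; j^3 = -t^2*(s - 2*t) has shape L^2 M (L != M), so D-series; mu = 8 gives D_8. Both have type D_8, hence right-equivalent.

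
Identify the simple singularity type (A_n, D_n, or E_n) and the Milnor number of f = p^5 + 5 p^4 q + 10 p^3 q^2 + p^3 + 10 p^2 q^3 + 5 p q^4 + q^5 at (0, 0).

Type E8, Milnor number mu = 8.

The Hessian of f at 0 is [[0, 0], [0, 0]] with rank 0, so corank 2. A Groebner basis of the Jacobian ideal J(f) in C{p,q} is {q^5, p*q^3 + q^4/4, p^2}; counting standard monomials gives mu = 8. Corank 2; j^3 = p^3 is a perfect cube, so E-series; the 5-jet and mu = 8 give E_8.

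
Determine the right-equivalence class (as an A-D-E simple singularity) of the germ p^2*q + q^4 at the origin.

D_{5}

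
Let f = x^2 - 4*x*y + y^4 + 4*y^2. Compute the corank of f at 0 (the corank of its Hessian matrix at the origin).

Hessian at 0 has rank 1.

1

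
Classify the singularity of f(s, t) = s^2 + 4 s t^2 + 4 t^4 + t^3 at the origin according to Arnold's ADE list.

A2

The Hessian of f at 0 has rank 1. Corank 1: A-series; mu = 2 gives A_2.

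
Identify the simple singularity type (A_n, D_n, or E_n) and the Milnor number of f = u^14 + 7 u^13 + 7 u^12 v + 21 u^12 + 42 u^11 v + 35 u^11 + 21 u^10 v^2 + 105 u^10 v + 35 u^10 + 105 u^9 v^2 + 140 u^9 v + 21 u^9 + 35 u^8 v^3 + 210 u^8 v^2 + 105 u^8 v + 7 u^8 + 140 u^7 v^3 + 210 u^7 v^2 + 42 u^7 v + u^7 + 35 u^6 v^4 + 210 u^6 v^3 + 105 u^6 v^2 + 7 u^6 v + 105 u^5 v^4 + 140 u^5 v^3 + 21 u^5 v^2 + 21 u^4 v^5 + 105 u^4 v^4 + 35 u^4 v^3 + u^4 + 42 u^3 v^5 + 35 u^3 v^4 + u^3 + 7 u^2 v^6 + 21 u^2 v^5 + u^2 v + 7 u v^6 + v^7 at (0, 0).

Type D_{8}, Milnor number mu = 8.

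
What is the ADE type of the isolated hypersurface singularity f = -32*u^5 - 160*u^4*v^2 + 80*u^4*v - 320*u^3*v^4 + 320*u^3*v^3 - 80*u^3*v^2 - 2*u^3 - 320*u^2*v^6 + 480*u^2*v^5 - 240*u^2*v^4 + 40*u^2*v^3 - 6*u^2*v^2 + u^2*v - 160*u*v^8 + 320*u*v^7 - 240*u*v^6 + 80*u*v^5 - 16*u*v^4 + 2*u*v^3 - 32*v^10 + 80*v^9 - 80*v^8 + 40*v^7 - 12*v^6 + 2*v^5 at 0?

The Hessian of f at 0 is [[0, 0], [0, 0]] with rank 0, so corank 2. A Groebner basis of the Jacobian ideal J(f) in C{u,v} is {u^3, u^2*v, -u^2/4 + u*v^2, -5*u^2/2 + u*v + v^3}; counting standard monomials gives mu = 6. Corank 2; j^3 = -u^2*(2*u - v) has shape L^2 M (L != M), so D-series; mu = 6 gives D_6.

D_{6}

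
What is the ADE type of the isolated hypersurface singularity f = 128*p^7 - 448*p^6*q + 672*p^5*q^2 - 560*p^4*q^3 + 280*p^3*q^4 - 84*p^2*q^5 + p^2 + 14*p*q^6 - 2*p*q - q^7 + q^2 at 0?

A_{6}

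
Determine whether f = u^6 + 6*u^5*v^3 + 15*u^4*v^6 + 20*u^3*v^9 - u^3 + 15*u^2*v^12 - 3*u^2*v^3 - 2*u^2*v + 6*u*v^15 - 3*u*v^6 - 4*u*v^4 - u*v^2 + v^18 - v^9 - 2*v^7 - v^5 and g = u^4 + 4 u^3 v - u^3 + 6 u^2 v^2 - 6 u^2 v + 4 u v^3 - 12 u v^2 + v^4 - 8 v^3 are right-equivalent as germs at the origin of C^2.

No.

The Hessian of f at 0 has rank 0. Corank 2; j^3 = -u*(u + v)^2 has shape L^2 M (L != M), so D-series; mu = 7 gives D_7. The Hessian of g at 0 has rank 0. Corank 2; j^3 = -(u + 2*v)^3 is a perfect cube, so E-series; the 4-jet and mu = 6 give E_6. f is D_7 but g is E_6, hence not right-equivalent.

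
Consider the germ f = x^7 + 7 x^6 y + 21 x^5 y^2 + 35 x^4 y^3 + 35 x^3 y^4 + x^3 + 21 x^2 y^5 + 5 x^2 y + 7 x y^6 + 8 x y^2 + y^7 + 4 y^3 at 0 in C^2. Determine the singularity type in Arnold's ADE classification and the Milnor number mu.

The Hessian of f at 0 is [[0, 0], [0, 0]] with rank 0, so corank 2. A Groebner basis of the Jacobian ideal J(f) in C{x,y} is {x*y/7 + y^6 + 2*y^2/7, x*y^2 + 2*y^3, x^2 + 3*x*y + 2*y^2}; counting standard monomials gives mu = 8. Corank 2; j^3 = (x + y)*(x + 2*y)^2 has shape L^2 M (L != M), so D-series; mu = 8 gives D_8.

Type D8, Milnor number mu = 8.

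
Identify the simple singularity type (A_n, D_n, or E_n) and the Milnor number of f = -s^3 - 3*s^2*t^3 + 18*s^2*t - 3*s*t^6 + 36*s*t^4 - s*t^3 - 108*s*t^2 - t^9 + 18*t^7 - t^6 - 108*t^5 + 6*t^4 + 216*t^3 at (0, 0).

Type E7, Milnor number mu = 7.

The Hessian of f at 0 is [[0, 0], [0, 0]] with rank 0, so corank 2. A Groebner basis of the Jacobian ideal J(f) in C{s,t} is {s^3 - 18*s^2*t - 1296*s^2 + 15552*s*t - 46656*t^2, 18*s^2 + s*t^2 - 216*s*t + 648*t^2, 3*s^2 - 36*s*t + t^3 + 108*t^2}; counting standard monomials gives mu = 7. Corank 2; j^3 = -(s - 6*t)^3 is a perfect cube, so E-series; the 4-jet and mu = 7 give E_7.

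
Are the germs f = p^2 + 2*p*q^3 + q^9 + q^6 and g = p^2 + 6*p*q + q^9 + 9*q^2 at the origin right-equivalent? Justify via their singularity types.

Yes.

The Hessian of f at 0 has rank 1. Corank 1: A-series; mu = 8 gives A_8. The Hessian of g at 0 has rank 1. Corank 1: A-series; mu = 8 gives A_8. Both have type A_8, hence right-equivalent.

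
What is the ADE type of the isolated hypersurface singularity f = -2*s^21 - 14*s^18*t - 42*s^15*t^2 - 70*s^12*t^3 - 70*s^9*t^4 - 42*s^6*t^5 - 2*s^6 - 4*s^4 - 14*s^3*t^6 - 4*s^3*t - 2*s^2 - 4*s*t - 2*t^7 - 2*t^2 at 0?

A_6

The Hessian of f at 0 has rank 1. Corank 1: A-series; mu = 6 gives A_6.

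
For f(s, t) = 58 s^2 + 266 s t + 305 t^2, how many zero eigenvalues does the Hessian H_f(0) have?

0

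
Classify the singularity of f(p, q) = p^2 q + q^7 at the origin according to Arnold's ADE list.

D_8

The Hessian of f at 0 is [[0, 0], [0, 0]] with rank 0, so corank 2. A Groebner basis of the Jacobian ideal J(f) in C{p,q} is {p^2/7 + q^6, p^3, p*q}; counting standard monomials gives mu = 8. Corank 2; j^3 = p^2*q has shape L^2 M (L != M), so D-series; mu = 8 gives D_8.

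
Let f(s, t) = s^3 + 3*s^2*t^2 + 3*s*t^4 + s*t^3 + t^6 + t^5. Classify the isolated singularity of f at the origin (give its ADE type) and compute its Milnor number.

Type E_7, Milnor number mu = 7.

The Hessian of f at 0 is [[0, 0], [0, 0]] with rank 0, so corank 2. A Groebner basis of the Jacobian ideal J(f) in C{s,t} is {-s^2 + t^4 - t^3/3, s^3, s^2*t + s^2/3 + t^3/9, s^2 + s*t^2 + t^3/3}; counting standard monomials gives mu = 7. Corank 2; j^3 = s^3 is a perfect cube, so E-series; the 4-jet and mu = 7 give E_7.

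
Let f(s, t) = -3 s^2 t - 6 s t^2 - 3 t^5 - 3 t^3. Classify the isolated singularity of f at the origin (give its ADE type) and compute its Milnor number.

Type D_6, Milnor number mu = 6.

The Hessian of f at 0 has rank 0. Corank 2; j^3 = -3*t*(s + t)^2 has shape L^2 M (L != M), so D-series; mu = 6 gives D_6.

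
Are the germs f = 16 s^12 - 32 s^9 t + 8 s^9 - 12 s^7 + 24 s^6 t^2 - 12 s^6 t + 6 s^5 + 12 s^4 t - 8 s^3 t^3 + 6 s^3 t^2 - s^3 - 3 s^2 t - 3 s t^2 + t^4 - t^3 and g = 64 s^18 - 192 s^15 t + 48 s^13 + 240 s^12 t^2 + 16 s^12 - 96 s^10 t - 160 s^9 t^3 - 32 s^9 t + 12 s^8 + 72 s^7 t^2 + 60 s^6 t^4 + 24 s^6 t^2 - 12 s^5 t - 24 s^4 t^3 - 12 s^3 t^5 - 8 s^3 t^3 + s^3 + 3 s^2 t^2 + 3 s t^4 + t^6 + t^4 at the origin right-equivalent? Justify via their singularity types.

Yes.

The Hessian of f at 0 is [[0, 0], [0, 0]] with rank 0, so corank 2. A Groebner basis of the Jacobian ideal J(f) in C{s,t} is {t^3, s^2 + 2*s*t + t^2}; counting standard monomials gives mu = 6. Corank 2; j^3 = -(s + t)^3 is a perfect cube, so E-series; the 4-jet and mu = 6 give E_6. The Hessian of g at 0 is [[0, 0], [0, 0]] with rank 0, so corank 2. A Groebner basis of the Jacobian ideal J(g) in C{s,t} is {s^3, s^2*t, s^2/2 + s*t^2, t^3}; counting standard monomials gives mu = 6. Corank 2; j^3 = s^3 is a perfect cube, so E-series; the 4-jet and mu = 6 give E_6. Both have type E_6, hence right-equivalent.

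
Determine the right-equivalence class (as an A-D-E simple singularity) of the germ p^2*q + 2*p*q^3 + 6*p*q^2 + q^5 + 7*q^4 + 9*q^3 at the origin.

D5

The Hessian of f at 0 has rank 0. Corank 2; j^3 = q*(p + 3*q)^2 has shape L^2 M (L != M), so D-series; mu = 5 gives D_5.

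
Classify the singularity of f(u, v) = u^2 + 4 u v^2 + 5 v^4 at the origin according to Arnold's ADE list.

A_3

The Hessian of f at 0 has rank 1. Corank 1: A-series; mu = 3 gives A_3.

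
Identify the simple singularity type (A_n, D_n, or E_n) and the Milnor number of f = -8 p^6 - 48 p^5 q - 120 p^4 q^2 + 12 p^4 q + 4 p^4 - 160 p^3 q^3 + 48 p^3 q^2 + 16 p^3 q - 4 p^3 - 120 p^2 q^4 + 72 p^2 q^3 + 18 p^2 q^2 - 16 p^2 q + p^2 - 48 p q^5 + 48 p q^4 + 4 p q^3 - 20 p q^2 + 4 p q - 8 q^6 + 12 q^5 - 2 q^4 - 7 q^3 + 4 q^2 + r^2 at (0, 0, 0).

Type A_{2}, Milnor number mu = 2.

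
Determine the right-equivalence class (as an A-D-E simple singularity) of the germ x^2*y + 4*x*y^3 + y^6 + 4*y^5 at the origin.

The Hessian of f at 0 is [[0, 0], [0, 0]] with rank 0, so corank 2. A Groebner basis of the Jacobian ideal J(f) in C{x,y} is {x^3, x^2*y + 2*x^2/3 + 4*x*y^2/3, x*y/2 + y^3}; counting standard monomials gives mu = 7. Corank 2; j^3 = x^2*y has shape L^2 M (L != M), so D-series; mu = 7 gives D_7.

D_7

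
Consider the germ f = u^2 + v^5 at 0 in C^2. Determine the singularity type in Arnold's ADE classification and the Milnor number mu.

Type A_4, Milnor number mu = 4.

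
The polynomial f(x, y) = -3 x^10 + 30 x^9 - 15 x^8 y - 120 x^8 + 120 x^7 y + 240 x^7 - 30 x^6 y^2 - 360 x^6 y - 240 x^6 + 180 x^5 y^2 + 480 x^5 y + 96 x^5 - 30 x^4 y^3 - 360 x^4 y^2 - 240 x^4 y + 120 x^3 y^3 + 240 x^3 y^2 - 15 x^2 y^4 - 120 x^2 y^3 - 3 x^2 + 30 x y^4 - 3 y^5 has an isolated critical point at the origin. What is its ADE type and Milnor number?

Type A_{4}, Milnor number mu = 4.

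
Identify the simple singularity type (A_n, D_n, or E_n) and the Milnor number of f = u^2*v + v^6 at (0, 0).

Type D7, Milnor number mu = 7.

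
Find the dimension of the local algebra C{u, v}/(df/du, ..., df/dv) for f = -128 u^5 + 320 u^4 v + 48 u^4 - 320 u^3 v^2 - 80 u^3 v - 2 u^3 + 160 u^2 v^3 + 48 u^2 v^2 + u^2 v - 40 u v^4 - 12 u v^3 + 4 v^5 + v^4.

The Hessian of f at 0 is [[0, 0], [0, 0]] with rank 0, so corank 2. A Groebner basis of the Jacobian ideal J(f) in C{u,v} is {u*v^2, u*v/6 + v^3, u^2 - 2*u*v/3}; counting standard monomials gives mu = 5. Corank 2; j^3 = -u^2*(2*u - v) has shape L^2 M (L != M), so D-series; mu = 5 gives D_5.

5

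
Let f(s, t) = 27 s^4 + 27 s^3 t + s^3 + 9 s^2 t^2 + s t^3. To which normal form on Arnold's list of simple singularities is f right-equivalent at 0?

E_7

The Hessian of f at 0 has rank 0. Corank 2; j^3 = s^3 is a perfect cube, so E-series; the 4-jet and mu = 7 give E_7.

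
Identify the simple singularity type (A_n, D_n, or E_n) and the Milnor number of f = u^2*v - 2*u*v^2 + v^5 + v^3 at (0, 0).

The Hessian of f at 0 has rank 0. Corank 2; j^3 = v*(u - v)^2 has shape L^2 M (L != M), so D-series; mu = 6 gives D_6.

Type D_{6}, Milnor number mu = 6.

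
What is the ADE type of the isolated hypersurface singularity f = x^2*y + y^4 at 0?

D5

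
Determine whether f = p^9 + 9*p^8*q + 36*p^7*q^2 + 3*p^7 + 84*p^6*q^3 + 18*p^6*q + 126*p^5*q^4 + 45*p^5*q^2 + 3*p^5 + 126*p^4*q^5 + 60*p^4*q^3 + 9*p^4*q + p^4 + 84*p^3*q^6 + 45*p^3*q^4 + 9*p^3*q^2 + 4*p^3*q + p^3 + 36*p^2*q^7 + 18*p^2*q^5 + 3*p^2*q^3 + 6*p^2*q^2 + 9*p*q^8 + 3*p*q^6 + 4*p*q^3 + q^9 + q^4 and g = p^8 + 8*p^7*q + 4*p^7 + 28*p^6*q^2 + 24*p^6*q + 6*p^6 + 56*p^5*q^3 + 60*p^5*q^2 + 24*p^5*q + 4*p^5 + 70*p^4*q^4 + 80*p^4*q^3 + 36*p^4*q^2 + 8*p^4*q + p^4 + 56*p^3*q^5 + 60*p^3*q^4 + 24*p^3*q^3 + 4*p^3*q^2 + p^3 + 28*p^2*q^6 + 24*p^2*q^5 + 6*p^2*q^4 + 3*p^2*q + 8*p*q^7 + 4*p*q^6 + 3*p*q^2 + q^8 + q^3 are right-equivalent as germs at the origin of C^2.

The Hessian of f at 0 has rank 0. Corank 2; j^3 = p^3 is a perfect cube, so E-series; the 4-jet and mu = 6 give E_6. The Hessian of g at 0 has rank 0. Corank 2; j^3 = (p + q)^3 is a perfect cube, so E-series; the 4-jet and mu = 6 give E_6. Both have type E_6, hence right-equivalent.

Yes.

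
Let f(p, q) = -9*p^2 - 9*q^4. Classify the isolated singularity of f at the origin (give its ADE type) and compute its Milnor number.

Type A_{3}, Milnor number mu = 3.

The Hessian of f at 0 is [[-18, 0], [0, 0]] with rank 1, so corank 1. A Groebner basis of the Jacobian ideal J(f) in C{p,q} is {q^3, p}; counting standard monomials gives mu = 3. Corank 1: A-series; mu = 3 gives A_3.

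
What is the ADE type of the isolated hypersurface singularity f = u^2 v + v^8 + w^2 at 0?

The Hessian of f at 0 has rank 1. Corank 2; j^3 = u^2*v has shape L^2 M (L != M), so D-series; mu = 9 gives D_9.

D9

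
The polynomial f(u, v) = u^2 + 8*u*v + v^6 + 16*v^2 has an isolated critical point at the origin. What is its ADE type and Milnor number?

Type A_5, Milnor number mu = 5.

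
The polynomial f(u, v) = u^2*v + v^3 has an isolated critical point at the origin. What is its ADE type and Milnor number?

Type D4, Milnor number mu = 4.

The Hessian of f at 0 is [[0, 0], [0, 0]] with rank 0, so corank 2. A Groebner basis of the Jacobian ideal J(f) in C{u,v} is {v^3, u^2 + 3*v^2, u*v}; counting standard monomials gives mu = 4. Corank 2; j^3 = v*(u^2 + v^2) splits into three distinct lines over C (the quadratic factor has nonzero discriminant), so D_4.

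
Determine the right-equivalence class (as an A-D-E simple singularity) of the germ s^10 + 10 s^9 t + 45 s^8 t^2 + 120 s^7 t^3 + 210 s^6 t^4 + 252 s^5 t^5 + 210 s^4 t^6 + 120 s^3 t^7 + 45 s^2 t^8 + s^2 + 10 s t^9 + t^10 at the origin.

A_{9}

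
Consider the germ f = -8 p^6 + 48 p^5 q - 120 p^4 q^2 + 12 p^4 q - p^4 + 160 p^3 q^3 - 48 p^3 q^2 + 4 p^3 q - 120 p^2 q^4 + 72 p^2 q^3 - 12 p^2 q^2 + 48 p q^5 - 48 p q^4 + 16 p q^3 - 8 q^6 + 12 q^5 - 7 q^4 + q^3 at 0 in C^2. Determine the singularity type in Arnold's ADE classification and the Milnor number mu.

The Hessian of f at 0 is [[0, 0], [0, 0]] with rank 0, so corank 2. A Groebner basis of the Jacobian ideal J(f) in C{p,q} is {p^3 - 3*q^2/4, p^2*q - q^2/4, p*q^2, q^3}; counting standard monomials gives mu = 6. Corank 2; j^3 = q^3 is a perfect cube, so E-series; the 4-jet and mu = 6 give E_6.

Type E_{6}, Milnor number mu = 6.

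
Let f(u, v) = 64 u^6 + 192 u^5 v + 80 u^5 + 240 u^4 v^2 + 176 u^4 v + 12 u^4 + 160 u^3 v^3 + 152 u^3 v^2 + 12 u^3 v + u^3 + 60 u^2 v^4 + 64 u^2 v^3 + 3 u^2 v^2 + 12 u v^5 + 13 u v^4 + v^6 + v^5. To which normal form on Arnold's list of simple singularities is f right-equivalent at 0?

The Hessian of f at 0 has rank 0. Corank 2; j^3 = u^3 is a perfect cube, so E-series; the 5-jet and mu = 8 give E_8.

E8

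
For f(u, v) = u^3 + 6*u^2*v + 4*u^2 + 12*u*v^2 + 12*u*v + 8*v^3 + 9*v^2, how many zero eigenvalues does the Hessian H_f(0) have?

Hessian at 0 has rank 1.

1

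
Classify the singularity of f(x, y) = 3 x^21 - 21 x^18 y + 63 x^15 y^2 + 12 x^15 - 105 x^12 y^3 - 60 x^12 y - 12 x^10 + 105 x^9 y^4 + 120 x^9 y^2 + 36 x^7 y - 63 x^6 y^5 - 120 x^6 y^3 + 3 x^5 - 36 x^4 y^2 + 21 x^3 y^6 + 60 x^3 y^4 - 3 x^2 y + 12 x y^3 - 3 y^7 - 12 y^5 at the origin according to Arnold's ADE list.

D_{8}

The Hessian of f at 0 has rank 0. Corank 2; j^3 = -3*x^2*y has shape L^2 M (L != M), so D-series; mu = 8 gives D_8.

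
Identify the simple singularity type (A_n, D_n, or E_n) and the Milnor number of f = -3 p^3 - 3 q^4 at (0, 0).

The Hessian of f at 0 is [[0, 0], [0, 0]] with rank 0, so corank 2. A Groebner basis of the Jacobian ideal J(f) in C{p,q} is {q^3, p^2}; counting standard monomials gives mu = 6. Corank 2; j^3 = -3*p^3 is a perfect cube, so E-series; the 4-jet and mu = 6 give E_6.

Type E6, Milnor number mu = 6.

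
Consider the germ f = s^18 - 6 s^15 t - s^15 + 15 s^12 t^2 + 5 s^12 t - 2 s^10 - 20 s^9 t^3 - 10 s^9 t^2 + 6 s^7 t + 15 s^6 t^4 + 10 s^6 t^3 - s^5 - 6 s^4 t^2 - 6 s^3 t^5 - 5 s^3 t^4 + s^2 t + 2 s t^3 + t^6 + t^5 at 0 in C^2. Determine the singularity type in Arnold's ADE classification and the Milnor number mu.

Type D_7, Milnor number mu = 7.

The Hessian of f at 0 is [[0, 0], [0, 0]] with rank 0, so corank 2. A Groebner basis of the Jacobian ideal J(f) in C{s,t} is {s^3, s^2*t + s^2/6 + s*t^2/6, s*t + t^3}; counting standard monomials gives mu = 7. Corank 2; j^3 = s^2*t has shape L^2 M (L != M), so D-series; mu = 7 gives D_7.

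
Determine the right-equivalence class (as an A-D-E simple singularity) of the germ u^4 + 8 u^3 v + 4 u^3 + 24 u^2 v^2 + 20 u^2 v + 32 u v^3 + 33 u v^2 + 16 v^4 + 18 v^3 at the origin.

The Hessian of f at 0 has rank 0. Corank 2; j^3 = (u + 2*v)*(2*u + 3*v)^2 has shape L^2 M (L != M), so D-series; mu = 5 gives D_5.

D_5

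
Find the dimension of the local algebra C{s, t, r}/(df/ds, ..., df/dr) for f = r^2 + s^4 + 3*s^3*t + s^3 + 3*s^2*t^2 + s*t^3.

7

The Hessian of f at 0 has rank 1. Corank 2; j^3 = s^3 is a perfect cube, so E-series; the 4-jet and mu = 7 give E_7.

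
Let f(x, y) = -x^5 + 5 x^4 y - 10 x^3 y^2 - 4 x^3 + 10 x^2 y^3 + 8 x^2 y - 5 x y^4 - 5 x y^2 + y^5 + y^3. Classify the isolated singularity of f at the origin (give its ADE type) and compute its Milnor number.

Type D_6, Milnor number mu = 6.

The Hessian of f at 0 has rank 0. Corank 2; j^3 = -(x - y)*(2*x - y)^2 has shape L^2 M (L != M), so D-series; mu = 6 gives D_6.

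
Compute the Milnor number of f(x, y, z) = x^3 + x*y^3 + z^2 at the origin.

7

The Hessian of f at 0 is [[0, 0, 0], [0, 0, 0], [0, 0, 2]] with rank 1, so corank 2. A Groebner basis of the Jacobian ideal J(f) in C{x,y,z} is {x^3, x*y^2, 3*x^2 + y^3, z}; counting standard monomials gives mu = 7. Corank 2; j^3 = x^3 is a perfect cube, so E-series; the 4-jet and mu = 7 give E_7.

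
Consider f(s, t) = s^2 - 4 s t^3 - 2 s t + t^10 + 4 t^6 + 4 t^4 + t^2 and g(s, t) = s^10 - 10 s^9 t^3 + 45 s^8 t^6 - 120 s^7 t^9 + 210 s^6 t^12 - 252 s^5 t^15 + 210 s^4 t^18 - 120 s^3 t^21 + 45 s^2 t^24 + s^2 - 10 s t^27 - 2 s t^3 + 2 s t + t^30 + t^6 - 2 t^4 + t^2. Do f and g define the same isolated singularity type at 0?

The Hessian of f at 0 has rank 1. Corank 1: A-series; mu = 9 gives A_9. The Hessian of g at 0 has rank 1. Corank 1: A-series; mu = 9 gives A_9. Both have type A_9, hence right-equivalent.

Yes.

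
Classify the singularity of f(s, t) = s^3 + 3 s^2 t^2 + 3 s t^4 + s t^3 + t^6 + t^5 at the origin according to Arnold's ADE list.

E_{7}

The Hessian of f at 0 has rank 0. Corank 2; j^3 = s^3 is a perfect cube, so E-series; the 4-jet and mu = 7 give E_7.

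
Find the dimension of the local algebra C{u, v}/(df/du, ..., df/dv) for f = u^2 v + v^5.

6

The Hessian of f at 0 is [[0, 0], [0, 0]] with rank 0, so corank 2. A Groebner basis of the Jacobian ideal J(f) in C{u,v} is {u^2/5 + v^4, u^3, u*v}; counting standard monomials gives mu = 6. Corank 2; j^3 = u^2*v has shape L^2 M (L != M), so D-series; mu = 6 gives D_6.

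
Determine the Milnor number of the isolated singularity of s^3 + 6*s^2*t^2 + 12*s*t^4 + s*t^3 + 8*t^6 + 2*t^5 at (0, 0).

7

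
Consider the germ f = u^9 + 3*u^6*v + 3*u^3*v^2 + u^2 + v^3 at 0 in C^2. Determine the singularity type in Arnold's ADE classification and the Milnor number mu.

The Hessian of f at 0 has rank 1. Corank 1: A-series; mu = 2 gives A_2.

Type A_2, Milnor number mu = 2.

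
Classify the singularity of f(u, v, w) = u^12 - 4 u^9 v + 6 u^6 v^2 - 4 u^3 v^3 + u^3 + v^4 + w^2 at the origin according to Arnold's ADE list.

E_{6}

The Hessian of f at 0 is [[0, 0, 0], [0, 0, 0], [0, 0, 2]] with rank 1, so corank 2. A Groebner basis of the Jacobian ideal J(f) in C{u,v,w} is {v^3, u^2, w}; counting standard monomials gives mu = 6. Corank 2; j^3 = u^3 is a perfect cube, so E-series; the 4-jet and mu = 6 give E_6.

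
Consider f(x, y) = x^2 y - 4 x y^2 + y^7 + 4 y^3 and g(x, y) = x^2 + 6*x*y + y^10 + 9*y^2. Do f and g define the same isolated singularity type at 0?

No.

The Hessian of f at 0 has rank 0. Corank 2; j^3 = y*(x - 2*y)^2 has shape L^2 M (L != M), so D-series; mu = 8 gives D_8. The Hessian of g at 0 has rank 1. Corank 1: A-series; mu = 9 gives A_9. f is D_8 but g is A_9, hence not right-equivalent.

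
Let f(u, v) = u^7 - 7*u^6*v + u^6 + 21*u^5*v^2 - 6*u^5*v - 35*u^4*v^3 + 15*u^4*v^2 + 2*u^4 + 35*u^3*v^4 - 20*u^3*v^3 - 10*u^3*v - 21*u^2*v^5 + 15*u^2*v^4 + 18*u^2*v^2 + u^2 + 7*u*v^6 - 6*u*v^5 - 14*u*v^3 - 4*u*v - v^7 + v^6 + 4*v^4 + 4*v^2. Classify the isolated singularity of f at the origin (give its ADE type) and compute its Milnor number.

Type A_{6}, Milnor number mu = 6.

The Hessian of f at 0 has rank 1. Corank 1: A-series; mu = 6 gives A_6.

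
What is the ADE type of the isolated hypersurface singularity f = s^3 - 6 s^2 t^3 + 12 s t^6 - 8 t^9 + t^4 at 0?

E_6

The Hessian of f at 0 is [[0, 0], [0, 0]] with rank 0, so corank 2. A Groebner basis of the Jacobian ideal J(f) in C{s,t} is {t^3, s^2}; counting standard monomials gives mu = 6. Corank 2; j^3 = s^3 is a perfect cube, so E-series; the 4-jet and mu = 6 give E_6.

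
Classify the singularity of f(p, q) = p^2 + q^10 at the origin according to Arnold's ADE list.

The Hessian of f at 0 has rank 1. Corank 1: A-series; mu = 9 gives A_9.

A_{9}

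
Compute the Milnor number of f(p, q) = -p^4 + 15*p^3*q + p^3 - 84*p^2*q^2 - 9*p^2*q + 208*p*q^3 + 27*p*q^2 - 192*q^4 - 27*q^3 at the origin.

The Hessian of f at 0 has rank 0. Corank 2; j^3 = (p - 3*q)^3 is a perfect cube, so E-series; the 4-jet and mu = 7 give E_7.

7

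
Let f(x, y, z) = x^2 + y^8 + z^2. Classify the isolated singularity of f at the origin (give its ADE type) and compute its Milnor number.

The Hessian of f at 0 has rank 2. Corank 1: A-series; mu = 7 gives A_7.

Type A_7, Milnor number mu = 7.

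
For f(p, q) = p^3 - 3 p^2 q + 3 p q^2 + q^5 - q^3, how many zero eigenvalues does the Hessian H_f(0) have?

2

Hessian at 0 has rank 0.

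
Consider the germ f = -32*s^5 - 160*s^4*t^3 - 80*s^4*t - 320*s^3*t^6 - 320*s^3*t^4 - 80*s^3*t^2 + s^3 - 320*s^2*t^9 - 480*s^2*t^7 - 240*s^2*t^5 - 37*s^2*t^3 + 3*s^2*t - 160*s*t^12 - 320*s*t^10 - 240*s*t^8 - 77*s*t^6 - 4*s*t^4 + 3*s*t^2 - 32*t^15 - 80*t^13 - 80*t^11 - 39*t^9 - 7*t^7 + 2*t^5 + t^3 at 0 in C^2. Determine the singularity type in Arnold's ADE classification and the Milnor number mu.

Type E8, Milnor number mu = 8.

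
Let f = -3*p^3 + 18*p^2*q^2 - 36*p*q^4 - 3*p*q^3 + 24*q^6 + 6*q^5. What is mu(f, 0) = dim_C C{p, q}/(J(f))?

The Hessian of f at 0 has rank 0. Corank 2; j^3 = -3*p^3 is a perfect cube, so E-series; the 4-jet and mu = 7 give E_7.

7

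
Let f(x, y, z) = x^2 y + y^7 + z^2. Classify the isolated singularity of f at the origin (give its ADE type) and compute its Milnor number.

Type D8, Milnor number mu = 8.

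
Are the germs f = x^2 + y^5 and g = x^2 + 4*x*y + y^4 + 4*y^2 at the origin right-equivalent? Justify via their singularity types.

The Hessian of f at 0 has rank 1. Corank 1: A-series; mu = 4 gives A_4. The Hessian of g at 0 has rank 1. Corank 1: A-series; mu = 3 gives A_3. f is A_4 but g is A_3, hence not right-equivalent.

No.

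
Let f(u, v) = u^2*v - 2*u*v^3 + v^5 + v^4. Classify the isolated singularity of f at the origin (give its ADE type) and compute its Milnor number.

The Hessian of f at 0 has rank 0. Corank 2; j^3 = u^2*v has shape L^2 M (L != M), so D-series; mu = 5 gives D_5.

Type D_5, Milnor number mu = 5.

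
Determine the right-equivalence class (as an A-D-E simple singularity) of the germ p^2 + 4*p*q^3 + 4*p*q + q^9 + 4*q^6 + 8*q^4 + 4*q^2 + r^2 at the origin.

A_8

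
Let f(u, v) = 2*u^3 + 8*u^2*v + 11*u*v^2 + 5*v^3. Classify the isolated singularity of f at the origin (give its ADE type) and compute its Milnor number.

Type D_{4}, Milnor number mu = 4.

The Hessian of f at 0 has rank 0. Corank 2; j^3 = (u + v)*(2*u^2 + 6*u*v + 5*v^2) splits into three distinct lines over C (the quadratic factor has nonzero discriminant), so D_4.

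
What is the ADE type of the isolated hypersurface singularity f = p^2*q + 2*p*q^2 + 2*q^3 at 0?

D_4

The Hessian of f at 0 has rank 0. Corank 2; j^3 = q*(p^2 + 2*p*q + 2*q^2) splits into three distinct lines over C (the quadratic factor has nonzero discriminant), so D_4.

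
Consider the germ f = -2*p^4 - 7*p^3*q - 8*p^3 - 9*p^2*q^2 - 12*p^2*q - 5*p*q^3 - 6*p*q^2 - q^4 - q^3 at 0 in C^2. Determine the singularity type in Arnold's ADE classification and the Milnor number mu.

The Hessian of f at 0 has rank 0. Corank 2; j^3 = -(2*p + q)^3 is a perfect cube, so E-series; the 4-jet and mu = 7 give E_7.

Type E_{7}, Milnor number mu = 7.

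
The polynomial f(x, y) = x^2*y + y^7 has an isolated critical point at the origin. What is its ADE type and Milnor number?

Type D_8, Milnor number mu = 8.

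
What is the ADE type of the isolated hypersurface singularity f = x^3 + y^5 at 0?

E8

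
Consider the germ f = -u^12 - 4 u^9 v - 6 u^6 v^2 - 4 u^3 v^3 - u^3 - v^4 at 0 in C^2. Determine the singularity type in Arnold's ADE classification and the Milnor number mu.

Type E6, Milnor number mu = 6.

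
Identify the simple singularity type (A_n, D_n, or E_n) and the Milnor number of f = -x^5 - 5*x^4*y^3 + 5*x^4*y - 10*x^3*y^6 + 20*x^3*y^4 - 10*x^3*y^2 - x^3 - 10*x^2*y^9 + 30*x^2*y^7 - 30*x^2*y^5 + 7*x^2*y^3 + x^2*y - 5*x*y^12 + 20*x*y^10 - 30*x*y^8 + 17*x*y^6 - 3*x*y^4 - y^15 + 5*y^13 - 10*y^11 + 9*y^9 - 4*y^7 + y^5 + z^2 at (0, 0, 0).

The Hessian of f at 0 has rank 1. Corank 2; j^3 = -x^2*(x - y) has shape L^2 M (L != M), so D-series; mu = 6 gives D_6.

Type D_6, Milnor number mu = 6.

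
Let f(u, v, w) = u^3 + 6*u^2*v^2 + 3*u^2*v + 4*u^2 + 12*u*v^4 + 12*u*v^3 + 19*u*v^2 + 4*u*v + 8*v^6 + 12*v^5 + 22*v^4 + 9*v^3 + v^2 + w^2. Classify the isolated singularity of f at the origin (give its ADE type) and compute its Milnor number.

The Hessian of f at 0 has rank 2. Corank 1: A-series; mu = 2 gives A_2.

Type A2, Milnor number mu = 2.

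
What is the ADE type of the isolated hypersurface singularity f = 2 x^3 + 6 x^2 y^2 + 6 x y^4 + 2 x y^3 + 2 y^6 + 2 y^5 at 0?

E7

The Hessian of f at 0 has rank 0. Corank 2; j^3 = 2*x^3 is a perfect cube, so E-series; the 4-jet and mu = 7 give E_7.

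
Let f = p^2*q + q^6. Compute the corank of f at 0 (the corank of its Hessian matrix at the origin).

2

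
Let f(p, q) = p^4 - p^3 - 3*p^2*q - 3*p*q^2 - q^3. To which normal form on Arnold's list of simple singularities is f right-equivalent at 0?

E_{6}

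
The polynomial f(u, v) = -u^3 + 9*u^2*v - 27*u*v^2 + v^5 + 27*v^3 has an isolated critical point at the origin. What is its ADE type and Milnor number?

Type E8, Milnor number mu = 8.

The Hessian of f at 0 has rank 0. Corank 2; j^3 = -(u - 3*v)^3 is a perfect cube, so E-series; the 5-jet and mu = 8 give E_8.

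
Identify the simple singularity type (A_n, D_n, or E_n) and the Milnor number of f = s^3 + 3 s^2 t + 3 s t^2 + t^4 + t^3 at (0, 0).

The Hessian of f at 0 has rank 0. Corank 2; j^3 = (s + t)^3 is a perfect cube, so E-series; the 4-jet and mu = 6 give E_6.

Type E_{6}, Milnor number mu = 6.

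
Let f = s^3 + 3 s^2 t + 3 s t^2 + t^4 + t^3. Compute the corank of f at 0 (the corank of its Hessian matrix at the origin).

The Hessian at 0 is [[0, 0], [0, 0]] of rank 0; hence corank 2.

2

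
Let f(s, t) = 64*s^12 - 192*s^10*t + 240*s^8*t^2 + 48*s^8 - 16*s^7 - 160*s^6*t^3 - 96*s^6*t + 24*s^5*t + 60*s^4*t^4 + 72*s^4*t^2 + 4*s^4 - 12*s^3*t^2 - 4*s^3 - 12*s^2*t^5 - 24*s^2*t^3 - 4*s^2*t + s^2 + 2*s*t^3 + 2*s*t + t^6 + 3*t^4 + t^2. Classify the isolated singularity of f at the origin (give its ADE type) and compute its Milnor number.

The Hessian of f at 0 has rank 1. Corank 1: A-series; mu = 3 gives A_3.

Type A_3, Milnor number mu = 3.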